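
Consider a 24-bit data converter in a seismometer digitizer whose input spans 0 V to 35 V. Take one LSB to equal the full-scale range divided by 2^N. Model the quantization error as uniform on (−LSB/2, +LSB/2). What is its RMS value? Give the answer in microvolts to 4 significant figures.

Range is 35 V.
One LSB is 35 V / 16777216 = 2.08616 µV.
RMS of a uniform error over width LSB is LSB/√12 = 0.6022 µV.

0.6022 µV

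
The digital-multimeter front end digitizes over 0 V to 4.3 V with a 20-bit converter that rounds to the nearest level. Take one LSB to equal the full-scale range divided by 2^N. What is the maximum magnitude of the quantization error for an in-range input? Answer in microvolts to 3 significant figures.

2.05 µV

Full-scale range = 4.3 V.
Step size = 4.3/1048576 V = 4.1008 µV.
Worst-case error for round-to-nearest is half an LSB: 2.05 µV.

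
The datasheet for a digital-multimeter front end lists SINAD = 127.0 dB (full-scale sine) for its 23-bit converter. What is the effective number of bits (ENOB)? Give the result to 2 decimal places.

20.80 bits

ENOB = (SINAD − 1.76) / 6.02 = (127.0 − 1.76) / 6.02 = 125.24 / 6.02 = 20.8040.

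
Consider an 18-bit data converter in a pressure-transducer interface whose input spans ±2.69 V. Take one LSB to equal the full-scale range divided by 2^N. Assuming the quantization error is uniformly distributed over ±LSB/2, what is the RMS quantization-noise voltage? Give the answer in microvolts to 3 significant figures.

5.92 µV

Span: 2.69 V − (-2.69 V) = 5.38 V.
LSB = 5.38 V / 2^18 = 20.523 µV.
For a uniform distribution on [−LSB/2, +LSB/2], V_rms = LSB/√12 = 20.523 µV/3.4641 = 5.92 µV.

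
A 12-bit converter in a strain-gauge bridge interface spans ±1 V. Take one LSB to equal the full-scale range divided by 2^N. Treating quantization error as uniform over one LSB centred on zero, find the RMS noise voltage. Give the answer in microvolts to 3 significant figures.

141 µV

Range = 1 − (-1) = 2 V.
Step size = 2/4096 V = 488.28 µV.
For a uniform distribution on [−LSB/2, +LSB/2], V_rms = LSB/√12 = 488.28 µV/3.4641 = 141 µV.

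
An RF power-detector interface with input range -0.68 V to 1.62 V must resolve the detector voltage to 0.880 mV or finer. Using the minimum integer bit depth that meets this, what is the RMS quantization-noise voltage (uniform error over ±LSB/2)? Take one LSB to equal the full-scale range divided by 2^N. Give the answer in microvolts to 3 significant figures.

162 µV

Full-scale range = 1.62 V − (-0.68 V) = 2.3 V.
Required number of levels: 2.3/0.880 mV = 2613.6; smallest N with 2^N ≥ that is 12.
LSB = 2.3 V ÷ 2^12 = 2.3/4096 V = 0.56152 mV.
V_rms = LSB/√12 = 162 µV.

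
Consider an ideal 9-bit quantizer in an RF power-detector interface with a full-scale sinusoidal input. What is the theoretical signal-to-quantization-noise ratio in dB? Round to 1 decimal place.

55.9 dB

SNR = 6.02·9 + 1.76 = 55.94 dB.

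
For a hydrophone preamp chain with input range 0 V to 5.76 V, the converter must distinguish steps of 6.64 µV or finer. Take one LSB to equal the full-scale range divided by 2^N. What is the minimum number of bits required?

V_FS = 5.76 V.
Required number of levels: 5.76/6.64 µV = 867470; smallest N with 2^N ≥ that is 20.

20 bits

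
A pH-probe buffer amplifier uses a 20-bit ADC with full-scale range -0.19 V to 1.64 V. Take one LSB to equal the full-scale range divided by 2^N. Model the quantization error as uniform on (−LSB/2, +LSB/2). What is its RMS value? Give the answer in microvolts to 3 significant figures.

0.504 µV

The full-scale span is 1.64 − (-0.19) = 1.83 V.
One LSB is 1.83 V / 1048576 = 1.7452 µV.
V_rms = LSB/√12 = 1.7452 µV / √12 = 0.504 µV.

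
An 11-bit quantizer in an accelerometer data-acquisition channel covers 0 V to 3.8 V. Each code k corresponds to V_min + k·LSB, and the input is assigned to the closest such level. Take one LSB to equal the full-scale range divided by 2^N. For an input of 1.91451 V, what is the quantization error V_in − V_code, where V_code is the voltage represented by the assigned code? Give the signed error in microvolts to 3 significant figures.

V_FS = 3.8 V. LSB = 3.8 V / 2^11 ≈ 1.855 mV.
(1.91451 − (0)) / LSB = 1.91451 × 2048/3.8 = 1031.8201. Nearest integer: k = 1032.
Reconstructed level: 0 + 1032 × 3.8/2048 V = 1.914843750 V.
Error = V_in − V_code = 1.91451 − (1.914843750) = −334 µV.

−334 µV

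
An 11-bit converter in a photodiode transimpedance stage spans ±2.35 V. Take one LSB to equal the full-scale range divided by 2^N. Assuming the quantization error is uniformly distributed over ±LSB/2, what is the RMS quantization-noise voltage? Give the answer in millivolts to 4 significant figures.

0.6625 mV

The full-scale span is 2.35 − (-2.35) = 4.7 V.
Step size = 4.7/2048 V = 2.29492 mV.
V_rms = LSB/√12 = 2.29492 mV / √12 = 0.6625 mV.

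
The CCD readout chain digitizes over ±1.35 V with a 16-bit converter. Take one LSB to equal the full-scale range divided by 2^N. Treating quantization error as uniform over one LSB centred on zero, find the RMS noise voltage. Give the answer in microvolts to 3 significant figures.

11.9 µV

Range = 1.35 − (-1.35) = 2.7 V.
LSB = 2.7 V ÷ 2^16 = 2.7/65536 V = 41.199 µV.
σ_q = LSB/√12 = 41.199 µV/3.4641 = 11.9 µV.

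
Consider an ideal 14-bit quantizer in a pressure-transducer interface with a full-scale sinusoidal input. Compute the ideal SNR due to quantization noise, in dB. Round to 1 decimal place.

SNR = 6.02·14 + 1.76 = 86.04 dB.

86.0 dB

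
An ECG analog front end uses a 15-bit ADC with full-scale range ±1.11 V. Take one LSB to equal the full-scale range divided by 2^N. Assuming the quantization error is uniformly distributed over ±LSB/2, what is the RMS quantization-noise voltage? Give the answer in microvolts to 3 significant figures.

Range = 1.11 − (-1.11) = 2.22 V.
LSB = 2.22 V / 2^15 = 67.749 µV.
σ_q = LSB/√12 = 67.749 µV/3.4641 = 19.6 µV.

19.6 µV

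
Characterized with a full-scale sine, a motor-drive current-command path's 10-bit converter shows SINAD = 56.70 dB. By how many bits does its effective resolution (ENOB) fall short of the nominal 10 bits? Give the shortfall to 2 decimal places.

0.87 bits

N_eff = (56.70 − 1.76)/6.02 = 9.1262 bits.
Shortfall = 10 − 9.1262 = 0.8738 bits.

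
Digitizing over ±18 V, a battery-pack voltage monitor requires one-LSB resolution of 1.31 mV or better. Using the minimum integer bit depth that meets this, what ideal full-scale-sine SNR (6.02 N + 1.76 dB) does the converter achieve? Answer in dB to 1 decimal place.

Range = 18 − (-18) = 36 V.
Levels needed ≥ 36/1.31 mV = 27480. 2^15 = 32768 suffices, so N_min = 15.
SNR = 6.02 × 15 + 1.76 = 92.06 dB.

92.1 dB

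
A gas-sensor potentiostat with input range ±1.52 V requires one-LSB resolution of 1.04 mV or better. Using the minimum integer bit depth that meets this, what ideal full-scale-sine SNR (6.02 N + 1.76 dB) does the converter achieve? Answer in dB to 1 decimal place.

74.0 dB

Full-scale range = 1.52 V − (-1.52 V) = 3.04 V.
Levels needed ≥ 3.04/1.04 mV = 2923. 2^12 = 4096 suffices, so N_min = 12.
Ideal SNR at N = 12: 6.02·12 + 1.76 = 74.0 dB.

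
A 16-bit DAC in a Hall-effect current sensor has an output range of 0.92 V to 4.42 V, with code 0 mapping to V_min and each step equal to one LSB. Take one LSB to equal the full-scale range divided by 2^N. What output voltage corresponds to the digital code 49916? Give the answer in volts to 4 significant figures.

3.586 V

Range = 4.42 − (0.92) = 3.5 V. LSB = 3.5 V / 2^16.
Output = V_min + (49916/65536) × range = 0.92 + 0.761658 × 3.5 V
      = 0.92 + 2.66580 = 3.58580 V.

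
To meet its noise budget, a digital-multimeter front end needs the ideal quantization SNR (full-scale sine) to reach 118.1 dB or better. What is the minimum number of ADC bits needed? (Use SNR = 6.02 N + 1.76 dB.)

20 bits

Solving 6.02 N ≥ 118.1 − 1.76: N ≥ 19.326. Round up → N = 20.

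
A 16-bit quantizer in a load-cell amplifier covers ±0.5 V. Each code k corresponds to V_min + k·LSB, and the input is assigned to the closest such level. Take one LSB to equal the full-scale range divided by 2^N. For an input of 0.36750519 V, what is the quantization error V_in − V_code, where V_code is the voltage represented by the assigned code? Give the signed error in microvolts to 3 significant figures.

The full-scale span is 0.5 − (-0.5) = 1 V. LSB = 1 V / 2^16 ≈ 15.26 µV.
(V_in − V_min)/LSB = (0.36750519 − (-0.5)) × 65536/1 = 56852.8201 → nearest code k = 56853.
V_code = V_min + k × range/2^16 = -0.5 + 56853 × 1/65536 = 0.36750793457 V.
Error = V_in − V_code = 0.36750519 − (0.36750793457) = −2.74 µV.

−2.74 µV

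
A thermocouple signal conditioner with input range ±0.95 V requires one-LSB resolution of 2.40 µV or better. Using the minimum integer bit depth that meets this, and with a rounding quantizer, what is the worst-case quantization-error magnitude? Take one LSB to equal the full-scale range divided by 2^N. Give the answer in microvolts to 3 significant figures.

Full-scale range = 0.95 V − (-0.95 V) = 1.9 V.
Need 2^N ≥ 1.9 V / 2.40 µV = 791700 → N_min = 20.
Step size = 1.9/1048576 V = 1.8120 µV.
Half an LSB is 0.906 µV.

0.906 µV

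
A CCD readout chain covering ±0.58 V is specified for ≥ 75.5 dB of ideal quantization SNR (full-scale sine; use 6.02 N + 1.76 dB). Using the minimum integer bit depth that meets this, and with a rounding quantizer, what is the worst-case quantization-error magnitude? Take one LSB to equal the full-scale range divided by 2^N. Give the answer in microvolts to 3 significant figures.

70.8 µV

Span: 0.58 V − (-0.58 V) = 1.16 V.
N ≥ (75.5 − 1.76)/6.02 = 12.249 → N_min = 13.
LSB = 1.16 V ÷ 2^13 = 1.16/8192 V = 141.60 µV.
Half an LSB is 70.8 µV.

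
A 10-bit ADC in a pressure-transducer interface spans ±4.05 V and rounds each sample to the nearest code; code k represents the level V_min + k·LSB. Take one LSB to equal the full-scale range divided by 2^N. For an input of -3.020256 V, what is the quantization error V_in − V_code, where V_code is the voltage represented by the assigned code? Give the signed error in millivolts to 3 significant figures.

Full-scale range = 4.05 V − (-4.05 V) = 8.1 V. LSB = 8.1 V / 2^10 ≈ 7.910 mV.
(V_in − V_min)/LSB = (-3.020256 − (-4.05)) × 1024/8.1 = 130.1800 → nearest code k = 130.
V_code = V_min + k × range/2^10 = -4.05 + 130 × 8.1/1024 = -3.021679688 V.
e = -3.020256 − (-3.021679688) = +1.42 mV.

+1.42 mV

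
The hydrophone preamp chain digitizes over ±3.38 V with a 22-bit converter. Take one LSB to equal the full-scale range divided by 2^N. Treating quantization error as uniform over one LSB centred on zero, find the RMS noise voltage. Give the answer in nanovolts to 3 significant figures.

465 nV

Full-scale range = 3.38 V − (-3.38 V) = 6.76 V.
LSB = 6.76 V / 2^22 = 1.6117 µV.
σ_q = LSB/√12 = 1.6117 µV/3.4641 = 465 nV.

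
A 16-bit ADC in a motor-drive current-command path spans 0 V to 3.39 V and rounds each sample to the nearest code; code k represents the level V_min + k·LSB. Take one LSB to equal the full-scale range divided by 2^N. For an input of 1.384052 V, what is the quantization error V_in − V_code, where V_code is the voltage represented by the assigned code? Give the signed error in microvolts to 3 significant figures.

V_FS = 3.39 V. LSB = 3.39 V / 2^16 ≈ 51.73 µV.
(1.384052 − (0)) / LSB = 1.384052 × 65536/3.39 = 26756.7056. Nearest integer: k = 26757.
V_code = 0 + (26757/65536) × 3.39 = 1.3840672302 V.
e = 1.384052 − (1.3840672302) = −15.2 µV.

−15.2 µV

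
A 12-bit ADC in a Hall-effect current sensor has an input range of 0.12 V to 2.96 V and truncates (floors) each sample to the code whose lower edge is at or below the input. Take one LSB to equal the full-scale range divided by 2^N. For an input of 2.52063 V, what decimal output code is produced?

Full-scale range = 2.96 V − (0.12 V) = 2.84 V. LSB = 2.84 V / 2^12 ≈ 0.6934 mV.
V_in − V_min = 2.52063 − (0.12) = 2.40063 V.
Divide by LSB: 2.40063 × 4096/2.84 = 3462.3171.
Truncating gives code 3462.

3462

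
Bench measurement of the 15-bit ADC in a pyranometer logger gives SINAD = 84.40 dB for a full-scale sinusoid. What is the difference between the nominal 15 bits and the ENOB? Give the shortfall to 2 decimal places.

ENOB = (SINAD − 1.76)/6.02 = (84.40 − 1.76)/6.02 = 13.7276 bits.
Shortfall = 15 − 13.7276 = 1.2724 bits.

1.27 bits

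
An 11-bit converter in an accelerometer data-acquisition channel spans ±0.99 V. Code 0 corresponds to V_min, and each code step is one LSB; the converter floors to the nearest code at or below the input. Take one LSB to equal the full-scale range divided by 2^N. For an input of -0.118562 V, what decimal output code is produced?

901

Range = 0.99 − (-0.99) = 1.98 V. LSB = 1.98 V / 2^11 ≈ 0.9668 mV.
code = ⌊(V_in − V_min)/LSB⌋ = ⌊(V_in − V_min) × 2^11 / range⌋
     = ⌊(-0.118562 − (-0.99)) × 2048 / 1.98⌋ = ⌊0.871438 × 2048/1.98⌋
     = ⌊901.366⌋ = 901.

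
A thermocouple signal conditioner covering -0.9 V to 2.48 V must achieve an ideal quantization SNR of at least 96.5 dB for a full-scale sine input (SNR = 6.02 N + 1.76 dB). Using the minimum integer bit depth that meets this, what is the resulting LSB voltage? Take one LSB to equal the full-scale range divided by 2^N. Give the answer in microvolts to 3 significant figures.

51.6 µV

Range = 2.48 − (-0.9) = 3.38 V.
Required N = ⌈(96.5 − 1.76)/6.02⌉ = ⌈15.738⌉ = 16.
One LSB is 3.38 V / 65536 = 51.6 µV.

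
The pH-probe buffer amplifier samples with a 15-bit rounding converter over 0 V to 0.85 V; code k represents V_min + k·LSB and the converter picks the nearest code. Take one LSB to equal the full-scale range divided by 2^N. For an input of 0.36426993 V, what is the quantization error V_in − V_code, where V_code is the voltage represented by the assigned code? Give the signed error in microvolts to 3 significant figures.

−4.67 µV

Range is 0.85 V. LSB = 0.85 V / 2^15 ≈ 25.94 µV.
Position in LSBs: (0.36426993 − (0)) × 32768/0.85 = 14042.8201; rounding gives k = 14043.
V_code = V_min + k × range/2^15 = 0 + 14043 × 0.85/32768 = 0.36427459717 V.
Error = V_in − V_code = 0.36426993 − (0.36427459717) = −4.67 µV.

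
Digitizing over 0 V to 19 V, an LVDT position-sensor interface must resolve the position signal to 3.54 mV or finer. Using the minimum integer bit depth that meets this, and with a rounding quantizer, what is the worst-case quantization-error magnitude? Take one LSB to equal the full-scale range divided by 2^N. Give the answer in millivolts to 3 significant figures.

1.16 mV

Range is 19 V.
19 V / 3.54 mV = 5367. Since 2^12 = 4096 and 2^13 = 8192, N = 13.
LSB = 19 V ÷ 2^13 = 19/8192 V = 2.3193 mV.
Max error for round-to-nearest is LSB/2 = 1.16 mV.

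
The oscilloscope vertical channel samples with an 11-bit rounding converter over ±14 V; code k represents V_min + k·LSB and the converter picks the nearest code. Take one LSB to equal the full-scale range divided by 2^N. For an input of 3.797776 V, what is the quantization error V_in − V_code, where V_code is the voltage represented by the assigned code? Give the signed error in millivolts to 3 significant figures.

−3.01 mV

Full-scale range = 14 V − (-14 V) = 28 V. LSB = 28 V / 2^11 ≈ 13.67 mV.
(V_in − V_min)/LSB = (3.797776 − (-14)) × 2048/28 = 1301.7802 → nearest code k = 1302.
V_code = V_min + k × range/2^11 = -14 + 1302 × 28/2048 = 3.800781250 V.
Error = V_in − V_code = 3.797776 − (3.800781250) = −3.01 mV.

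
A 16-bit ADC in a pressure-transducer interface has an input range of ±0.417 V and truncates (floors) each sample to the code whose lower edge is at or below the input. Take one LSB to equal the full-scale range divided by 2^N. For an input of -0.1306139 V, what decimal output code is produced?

22504

Full-scale range = 0.417 V − (-0.417 V) = 0.834 V. LSB = 0.834 V / 2^16 ≈ 12.73 µV.
(V_in − V_min) × 2^16/range = (-0.1306139 − (-0.417)) × 65536/0.834 = 22504.316.
Floor → code = 22504.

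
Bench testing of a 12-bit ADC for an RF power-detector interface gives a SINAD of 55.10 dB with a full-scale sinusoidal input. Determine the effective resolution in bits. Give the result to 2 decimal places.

8.86 bits

Inverting SNR = 6.02 N + 1.76: N_eff = (55.10 − 1.76)/6.02 = 8.8605.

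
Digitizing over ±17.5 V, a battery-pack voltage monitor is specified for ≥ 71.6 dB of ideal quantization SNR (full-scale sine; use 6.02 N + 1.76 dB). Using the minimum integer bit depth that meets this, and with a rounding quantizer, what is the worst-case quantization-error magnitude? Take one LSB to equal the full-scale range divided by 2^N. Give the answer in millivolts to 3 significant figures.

Full-scale range = 17.5 V − (-17.5 V) = 35 V.
6.02 N + 1.76 ≥ 71.6 gives N ≥ 11.601, so the minimum integer is 12.
Step size = 35/4096 V = 8.5449 mV.
|e|_max = LSB/2 = 4.27 mV.

4.27 mV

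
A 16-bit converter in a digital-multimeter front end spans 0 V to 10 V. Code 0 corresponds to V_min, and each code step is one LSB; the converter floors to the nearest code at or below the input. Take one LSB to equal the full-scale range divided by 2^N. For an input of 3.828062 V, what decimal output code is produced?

25087

Span = 10 V. LSB = 10 V / 2^16 ≈ 152.6 µV.
V_in − V_min = 3.828062 − (0) = 3.828062 V.
Divide by LSB: 3.828062 × 65536/10 = 25087.5871.
Truncating gives code 25087.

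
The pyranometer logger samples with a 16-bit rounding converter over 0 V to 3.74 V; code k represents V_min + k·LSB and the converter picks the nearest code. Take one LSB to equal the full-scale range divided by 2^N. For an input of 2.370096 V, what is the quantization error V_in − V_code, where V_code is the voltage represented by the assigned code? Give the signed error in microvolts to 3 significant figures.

+10.2 µV

Range is 3.74 V. LSB = 3.74 V / 2^16 ≈ 57.07 µV.
Position in LSBs: (2.370096 − (0)) × 65536/3.74 = 41531.1795; rounding gives k = 41531.
V_code = V_min + k × range/2^16 = 0 + 41531 × 3.74/65536 = 2.3700857544 V.
Error = V_in − V_code = 2.370096 − (2.3700857544) = +10.2 µV.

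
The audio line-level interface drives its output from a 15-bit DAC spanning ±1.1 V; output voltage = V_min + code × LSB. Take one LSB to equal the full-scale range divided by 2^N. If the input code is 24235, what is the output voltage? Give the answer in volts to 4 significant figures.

0.5271 V

Range = 1.1 − (-1.1) = 2.2 V. LSB = 2.2 V / 2^15.
Output = V_min + (24235/32768) × range = -1.1 + 0.739594 × 2.2 V
      = -1.1 V + 1.62711 V = 0.527106 V.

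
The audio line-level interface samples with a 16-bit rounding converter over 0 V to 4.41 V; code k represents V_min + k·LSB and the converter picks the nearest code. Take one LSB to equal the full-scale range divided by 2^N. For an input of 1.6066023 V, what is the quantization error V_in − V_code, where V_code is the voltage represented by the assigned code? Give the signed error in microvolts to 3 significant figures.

Full-scale range = 4.41 V. LSB = 4.41 V / 2^16 ≈ 67.29 µV.
(1.6066023 − (0)) / LSB = 1.6066023 × 65536/4.41 = 23875.3488. Nearest integer: k = 23875.
V_code = V_min + k × range/2^16 = 0 + 23875 × 4.41/65536 = 1.6065788269 V.
V_in − V_code = 1.6066023 − (1.6065788269) = +23.5 µV.

+23.5 µV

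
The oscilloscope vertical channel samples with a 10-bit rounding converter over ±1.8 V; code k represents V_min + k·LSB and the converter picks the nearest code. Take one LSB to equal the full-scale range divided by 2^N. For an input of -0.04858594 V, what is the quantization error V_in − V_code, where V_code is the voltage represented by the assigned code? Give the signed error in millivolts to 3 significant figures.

The full-scale span is 1.8 − (-1.8) = 3.6 V. LSB = 3.6 V / 2^10 ≈ 3.516 mV.
(-0.04858594 − (-1.8)) / LSB = 1.75141406 × 1024/3.6 = 498.1800. Nearest integer: k = 498.
V_code = -1.8 + (498/1024) × 3.6 = -0.04921875000 V.
V_in − V_code = -0.04858594 − (-0.04921875000) = +0.633 mV.

+0.633 mV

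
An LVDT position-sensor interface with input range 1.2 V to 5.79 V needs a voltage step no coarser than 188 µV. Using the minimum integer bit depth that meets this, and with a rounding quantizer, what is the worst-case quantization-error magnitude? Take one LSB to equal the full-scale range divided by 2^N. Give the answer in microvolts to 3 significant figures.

70.0 µV

The full-scale span is 5.79 − (1.2) = 4.59 V.
4.59 V / 188 µV = 24410. Since 2^14 = 16384 and 2^15 = 32768, N = 15.
One LSB is 4.59 V / 32768 = 140.08 µV.
Max error for round-to-nearest is LSB/2 = 70.0 µV.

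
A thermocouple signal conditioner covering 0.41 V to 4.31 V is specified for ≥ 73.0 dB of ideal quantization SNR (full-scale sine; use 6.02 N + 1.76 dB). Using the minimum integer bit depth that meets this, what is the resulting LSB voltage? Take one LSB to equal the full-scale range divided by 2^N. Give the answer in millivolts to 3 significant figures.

0.952 mV

The full-scale span is 4.31 − (0.41) = 3.9 V.
Required N = ⌈(73.0 − 1.76)/6.02⌉ = ⌈11.834⌉ = 12.
LSB = 3.9 V ÷ 2^12 = 3.9/4096 V = 0.952 mV.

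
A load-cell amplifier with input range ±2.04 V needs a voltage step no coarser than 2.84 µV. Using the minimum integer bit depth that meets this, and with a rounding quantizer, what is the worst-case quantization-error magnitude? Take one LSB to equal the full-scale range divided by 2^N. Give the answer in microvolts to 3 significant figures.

0.973 µV

Full-scale range = 2.04 V − (-2.04 V) = 4.08 V.
Required number of levels: 4.08/2.84 µV = 1.4366e6; smallest N with 2^N ≥ that is 21.
LSB = 4.08 V ÷ 2^21 = 4.08/2097152 V = 1.9455 µV.
Max error for round-to-nearest is LSB/2 = 0.973 µV.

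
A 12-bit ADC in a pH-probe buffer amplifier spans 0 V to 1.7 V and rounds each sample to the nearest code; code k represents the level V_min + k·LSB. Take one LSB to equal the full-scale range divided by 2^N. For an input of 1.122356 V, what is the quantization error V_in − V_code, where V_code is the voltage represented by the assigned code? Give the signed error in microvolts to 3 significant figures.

Span = 1.7 V. LSB = 1.7 V / 2^12 ≈ 415.0 µV.
(V_in − V_min)/LSB = (1.122356 − (0)) × 4096/1.7 = 2704.2178 → nearest code k = 2704.
V_code = 0 + (2704/4096) × 1.7 = 1.122265625 V.
e = 1.122356 − (1.122265625) = +90.4 µV.

+90.4 µV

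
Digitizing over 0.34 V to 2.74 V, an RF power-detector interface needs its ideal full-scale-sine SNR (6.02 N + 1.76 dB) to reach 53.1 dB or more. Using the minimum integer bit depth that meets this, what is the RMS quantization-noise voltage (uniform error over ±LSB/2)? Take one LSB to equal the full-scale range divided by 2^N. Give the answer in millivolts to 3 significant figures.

The full-scale span is 2.74 − (0.34) = 2.4 V.
6.02 N + 1.76 ≥ 53.1 gives N ≥ 8.528, so the minimum integer is 9.
One LSB is 2.4 V / 512 = 4.6875 mV.
RMS noise = LSB/√12 = 1.35 mV.

1.35 mV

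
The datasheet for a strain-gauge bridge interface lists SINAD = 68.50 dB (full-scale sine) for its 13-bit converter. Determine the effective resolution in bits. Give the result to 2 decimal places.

11.09 bits

ENOB = (SINAD − 1.76) / 6.02 = (68.50 − 1.76) / 6.02 = 66.74 / 6.02 = 11.0864.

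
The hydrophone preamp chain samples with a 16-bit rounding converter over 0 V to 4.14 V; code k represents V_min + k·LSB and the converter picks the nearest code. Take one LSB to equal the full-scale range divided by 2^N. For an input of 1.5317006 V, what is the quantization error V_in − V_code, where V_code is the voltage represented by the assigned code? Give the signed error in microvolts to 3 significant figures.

−16.0 µV

V_FS = 4.14 V. LSB = 4.14 V / 2^16 ≈ 63.17 µV.
(V_in − V_min)/LSB = (1.5317006 − (0)) × 65536/4.14 = 24246.7465 → nearest code k = 24247.
V_code = V_min + k × range/2^16 = 0 + 24247 × 4.14/65536 = 1.5317166138 V.
Error = V_in − V_code = 1.5317006 − (1.5317166138) = −16.0 µV.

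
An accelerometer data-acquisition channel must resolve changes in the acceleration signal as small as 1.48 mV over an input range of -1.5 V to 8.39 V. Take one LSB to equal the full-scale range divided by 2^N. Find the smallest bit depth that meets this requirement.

Range = 8.39 − (-1.5) = 9.89 V.
Required number of levels: 9.89/1.48 mV = 6682.4; smallest N with 2^N ≥ that is 13.

13 bits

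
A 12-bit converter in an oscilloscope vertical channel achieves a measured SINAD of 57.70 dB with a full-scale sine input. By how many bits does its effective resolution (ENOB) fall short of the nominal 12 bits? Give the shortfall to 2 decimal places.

N_eff = (57.70 − 1.76)/6.02 = 9.2924 bits.
Shortfall = 12 − 9.2924 = 2.7076 bits.

2.71 bits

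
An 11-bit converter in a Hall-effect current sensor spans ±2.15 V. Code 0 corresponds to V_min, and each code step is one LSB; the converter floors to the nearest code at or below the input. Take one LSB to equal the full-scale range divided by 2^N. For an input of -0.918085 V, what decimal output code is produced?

The full-scale span is 2.15 − (-2.15) = 4.3 V. LSB = 4.3 V / 2^11 ≈ 2.100 mV.
code = ⌊(V_in − V_min)/LSB⌋ = ⌊(V_in − V_min) × 2^11 / range⌋
     = ⌊(-0.918085 − (-2.15)) × 2048 / 4.3⌋ = ⌊1.231915 × 2048/4.3⌋
     = ⌊586.735⌋ = 586.

586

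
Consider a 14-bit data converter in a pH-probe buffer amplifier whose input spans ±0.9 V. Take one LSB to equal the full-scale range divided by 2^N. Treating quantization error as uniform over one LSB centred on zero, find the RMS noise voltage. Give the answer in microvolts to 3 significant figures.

31.7 µV

Full-scale range = 0.9 V − (-0.9 V) = 1.8 V.
LSB = 1.8 V / 2^14 = 109.86 µV.
σ_q = LSB/√12 = 109.86 µV/3.4641 = 31.7 µV.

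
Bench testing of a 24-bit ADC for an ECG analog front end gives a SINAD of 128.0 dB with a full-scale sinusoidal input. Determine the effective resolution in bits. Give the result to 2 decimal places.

20.97 bits

(128.0 − 1.76) / 6.02 = 126.24/6.02 = 20.9701 effective bits.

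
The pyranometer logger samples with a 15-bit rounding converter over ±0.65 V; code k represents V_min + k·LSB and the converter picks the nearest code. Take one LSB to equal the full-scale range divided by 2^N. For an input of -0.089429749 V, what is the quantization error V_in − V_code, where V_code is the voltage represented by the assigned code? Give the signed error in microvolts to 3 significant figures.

−7.14 µV

Range = 0.65 − (-0.65) = 1.3 V. LSB = 1.3 V / 2^15 ≈ 39.67 µV.
(-0.089429749 − (-0.65)) / LSB = 0.560570251 × 32768/1.3 = 14129.8200. Nearest integer: k = 14130.
Reconstructed level: -0.65 + 14130 × 1.3/32768 V = -0.089422607422 V.
Error = V_in − V_code = -0.089429749 − (-0.089422607422) = −7.14 µV.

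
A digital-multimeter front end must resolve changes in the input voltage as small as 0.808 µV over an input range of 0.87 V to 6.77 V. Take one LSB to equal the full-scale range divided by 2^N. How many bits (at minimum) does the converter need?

Full-scale range = 6.77 V − (0.87 V) = 5.9 V.
Levels needed ≥ 5.9/0.808 µV = 7.302e6. 2^23 = 8388608 suffices, so N_min = 23.

23 bits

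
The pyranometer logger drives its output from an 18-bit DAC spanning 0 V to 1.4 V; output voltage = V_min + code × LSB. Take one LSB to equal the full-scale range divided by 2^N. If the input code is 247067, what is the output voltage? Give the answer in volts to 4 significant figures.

1.319 V

Range is 1.4 V. LSB = 1.4 V / 2^18.
Output = V_min + (247067/262144) × range = 0 + 0.942486 × 1.4 V
      = 0 V + 1.31948 V = 1.31948 V.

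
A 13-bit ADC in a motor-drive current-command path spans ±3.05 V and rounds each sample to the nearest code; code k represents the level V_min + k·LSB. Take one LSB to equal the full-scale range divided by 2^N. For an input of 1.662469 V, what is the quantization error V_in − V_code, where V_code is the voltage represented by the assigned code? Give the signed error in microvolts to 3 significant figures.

−287 µV

Range = 3.05 − (-3.05) = 6.1 V. LSB = 6.1 V / 2^13 ≈ 0.7446 mV.
Position in LSBs: (1.662469 − (-3.05)) × 8192/6.1 = 6328.6141; rounding gives k = 6329.
Reconstructed level: -3.05 + 6329 × 6.1/8192 V = 1.662756348 V.
e = 1.662469 − (1.662756348) = −287 µV.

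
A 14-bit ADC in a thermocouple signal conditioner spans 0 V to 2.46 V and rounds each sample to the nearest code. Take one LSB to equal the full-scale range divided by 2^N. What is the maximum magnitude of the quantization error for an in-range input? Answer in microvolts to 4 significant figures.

V_FS = 2.46 V.
One LSB is 2.46 V / 16384 = 150.146 µV.
A rounding quantizer has |error| ≤ LSB/2 = 75.07 µV.

75.07 µV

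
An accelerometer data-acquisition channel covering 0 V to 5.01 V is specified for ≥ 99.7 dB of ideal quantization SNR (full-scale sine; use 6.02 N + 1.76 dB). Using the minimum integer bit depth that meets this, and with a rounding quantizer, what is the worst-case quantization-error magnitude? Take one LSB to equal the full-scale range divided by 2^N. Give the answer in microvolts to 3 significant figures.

19.1 µV

Span = 5.01 V.
N ≥ (99.7 − 1.76)/6.02 = 16.269 → N_min = 17.
Step size = 5.01/131072 V = 38.223 µV.
Half an LSB is 19.1 µV.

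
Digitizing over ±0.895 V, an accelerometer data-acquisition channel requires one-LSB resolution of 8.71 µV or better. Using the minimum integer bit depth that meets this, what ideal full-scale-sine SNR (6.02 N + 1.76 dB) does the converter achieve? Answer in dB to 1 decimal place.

110.1 dB

Span: 0.895 V − (-0.895 V) = 1.79 V.
Levels needed ≥ 1.79/8.71 µV = 205500. 2^18 = 262144 suffices, so N_min = 18.
6.02(18) + 1.76 = 110.12 dB.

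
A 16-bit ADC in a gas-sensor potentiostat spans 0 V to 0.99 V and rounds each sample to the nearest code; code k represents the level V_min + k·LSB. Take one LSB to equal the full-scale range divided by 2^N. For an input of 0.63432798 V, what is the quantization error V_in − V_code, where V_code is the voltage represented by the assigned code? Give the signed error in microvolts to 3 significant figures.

Range is 0.99 V. LSB = 0.99 V / 2^16 ≈ 15.11 µV.
(0.63432798 − (0)) / LSB = 0.63432798 × 65536/0.99 = 41991.2308. Nearest integer: k = 41991.
V_code = V_min + k × range/2^16 = 0 + 41991 × 0.99/65536 = 0.63432449341 V.
V_in − V_code = 0.63432798 − (0.63432449341) = +3.49 µV.

+3.49 µV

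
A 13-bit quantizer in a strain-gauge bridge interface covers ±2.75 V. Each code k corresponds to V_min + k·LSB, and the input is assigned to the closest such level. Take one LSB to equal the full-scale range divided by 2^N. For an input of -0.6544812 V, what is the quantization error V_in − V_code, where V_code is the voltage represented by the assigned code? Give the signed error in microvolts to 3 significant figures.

Span: 2.75 V − (-2.75 V) = 5.5 V. LSB = 5.5 V / 2^13 ≈ 0.6714 mV.
Position in LSBs: (-0.6544812 − (-2.75)) × 8192/5.5 = 3121.1800; rounding gives k = 3121.
V_code = V_min + k × range/2^13 = -2.75 + 3121 × 5.5/8192 = -0.6546020508 V.
Error = V_in − V_code = -0.6544812 − (-0.6546020508) = +121 µV.

+121 µV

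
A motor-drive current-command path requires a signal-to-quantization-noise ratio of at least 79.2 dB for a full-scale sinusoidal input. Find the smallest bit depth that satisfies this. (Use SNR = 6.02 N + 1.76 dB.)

Solving 6.02 N ≥ 79.2 − 1.76: N ≥ 12.864. Round up → N = 13.

13 bits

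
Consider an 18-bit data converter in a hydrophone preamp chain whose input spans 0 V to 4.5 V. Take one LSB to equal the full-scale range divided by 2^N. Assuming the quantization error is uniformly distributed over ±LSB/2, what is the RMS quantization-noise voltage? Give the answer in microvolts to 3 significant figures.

4.96 µV

Range is 4.5 V.
LSB = 4.5 V / 2^18 = 17.166 µV.
RMS of a uniform error over width LSB is LSB/√12 = 4.96 µV.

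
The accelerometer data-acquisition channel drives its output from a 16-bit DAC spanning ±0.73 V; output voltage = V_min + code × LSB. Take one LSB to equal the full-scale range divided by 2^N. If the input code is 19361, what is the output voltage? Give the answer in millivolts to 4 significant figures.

The full-scale span is 0.73 − (-0.73) = 1.46 V. LSB = 1.46 V / 2^16.
V_out = V_min + code × LSB = -0.73 V + 19361 × 1.46 V / 65536
      = -0.73 V + 0.431321 V = -0.298679 V.

-298.7 mV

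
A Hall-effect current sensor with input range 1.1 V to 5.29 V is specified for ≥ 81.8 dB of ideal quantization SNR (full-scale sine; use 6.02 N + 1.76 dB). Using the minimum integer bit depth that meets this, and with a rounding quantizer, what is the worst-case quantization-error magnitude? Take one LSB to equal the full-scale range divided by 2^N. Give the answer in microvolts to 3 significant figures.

Span: 5.29 V − (1.1 V) = 4.19 V.
Solving 6.02 N ≥ 81.8 − 1.76: N ≥ 13.296. Round up → N = 14.
LSB = 4.19 V ÷ 2^14 = 4.19/16384 V = 255.74 µV.
Half an LSB is 128 µV.

128 µV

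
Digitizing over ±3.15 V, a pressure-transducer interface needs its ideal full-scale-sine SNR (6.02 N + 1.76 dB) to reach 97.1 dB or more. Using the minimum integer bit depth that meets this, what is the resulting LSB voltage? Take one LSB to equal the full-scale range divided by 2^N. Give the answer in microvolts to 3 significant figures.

96.1 µV

The full-scale span is 3.15 − (-3.15) = 6.3 V.
6.02 N + 1.76 ≥ 97.1 gives N ≥ 15.837, so the minimum integer is 16.
LSB = 6.3 V ÷ 2^16 = 6.3/65536 V = 96.1 µV.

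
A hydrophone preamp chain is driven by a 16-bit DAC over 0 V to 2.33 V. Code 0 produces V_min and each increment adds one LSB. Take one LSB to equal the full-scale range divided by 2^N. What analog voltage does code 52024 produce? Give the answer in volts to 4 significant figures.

Span = 2.33 V. LSB = 2.33 V / 2^16.
Output = V_min + (52024/65536) × range = 0 + 0.793823 × 2.33 V
      = 0 V + 1.84961 V = 1.84961 V.

1.850 V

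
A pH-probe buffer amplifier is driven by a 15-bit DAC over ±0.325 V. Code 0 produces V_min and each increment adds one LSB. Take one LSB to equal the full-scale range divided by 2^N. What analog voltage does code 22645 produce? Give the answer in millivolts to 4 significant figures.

124.2 mV

Range = 0.325 − (-0.325) = 0.65 V. LSB = 0.65 V / 2^15.
V_out = V_min + code × LSB = -0.325 V + 22645 × 0.65 V / 32768
      = -0.325 V + 0.449196 V = 0.124196 V.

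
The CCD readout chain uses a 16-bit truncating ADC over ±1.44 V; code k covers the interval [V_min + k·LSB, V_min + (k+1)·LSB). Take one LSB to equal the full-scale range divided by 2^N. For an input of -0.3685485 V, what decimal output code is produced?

24381

The full-scale span is 1.44 − (-1.44) = 2.88 V. LSB = 2.88 V / 2^16 ≈ 43.95 µV.
V_in − V_min = -0.3685485 − (-1.44) = 1.0714515 V.
Divide by LSB: 1.0714515 × 65536/2.88 = 24381.4741.
Truncating gives code 24381.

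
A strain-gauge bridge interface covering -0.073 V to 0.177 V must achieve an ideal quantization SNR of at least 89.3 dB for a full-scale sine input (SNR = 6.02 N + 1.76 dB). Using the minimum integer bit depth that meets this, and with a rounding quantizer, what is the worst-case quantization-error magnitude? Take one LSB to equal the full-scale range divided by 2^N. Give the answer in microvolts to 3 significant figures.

Range = 0.177 − (-0.073) = 0.25 V.
6.02 N + 1.76 ≥ 89.3 gives N ≥ 14.542, so the minimum integer is 15.
LSB = 0.25 V ÷ 2^15 = 0.25/32768 V = 7.6294 µV.
|e|_max = LSB/2 = 3.81 µV.

3.81 µV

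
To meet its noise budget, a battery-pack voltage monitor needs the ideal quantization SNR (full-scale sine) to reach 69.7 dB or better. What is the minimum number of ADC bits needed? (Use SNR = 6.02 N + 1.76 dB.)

12 bits

Required N = ⌈(69.7 − 1.76)/6.02⌉ = ⌈11.286⌉ = 12.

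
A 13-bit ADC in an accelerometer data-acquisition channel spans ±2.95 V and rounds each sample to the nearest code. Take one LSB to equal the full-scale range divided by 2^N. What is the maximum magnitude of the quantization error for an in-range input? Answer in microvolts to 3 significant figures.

360 µV

Range = 2.95 − (-2.95) = 5.9 V.
LSB = 5.9 V ÷ 2^13 = 5.9/8192 V = 0.72021 mV.
A rounding quantizer has |error| ≤ LSB/2 = 360 µV.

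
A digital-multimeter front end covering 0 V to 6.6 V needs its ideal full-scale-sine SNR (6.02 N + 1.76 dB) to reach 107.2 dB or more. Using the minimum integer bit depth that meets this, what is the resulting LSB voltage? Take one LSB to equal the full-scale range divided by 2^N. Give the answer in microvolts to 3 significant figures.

Range is 6.6 V.
Required N = ⌈(107.2 − 1.76)/6.02⌉ = ⌈17.515⌉ = 18.
LSB = 6.6 V ÷ 2^18 = 6.6/262144 V = 25.2 µV.

25.2 µV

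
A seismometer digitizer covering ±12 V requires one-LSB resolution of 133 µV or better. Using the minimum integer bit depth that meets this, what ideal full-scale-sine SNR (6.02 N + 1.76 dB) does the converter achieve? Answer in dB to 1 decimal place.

The full-scale span is 12 − (-12) = 24 V.
Need 2^N ≥ 24 V / 133 µV = 180500 → N_min = 18.
6.02(18) + 1.76 = 110.12 dB.

110.1 dB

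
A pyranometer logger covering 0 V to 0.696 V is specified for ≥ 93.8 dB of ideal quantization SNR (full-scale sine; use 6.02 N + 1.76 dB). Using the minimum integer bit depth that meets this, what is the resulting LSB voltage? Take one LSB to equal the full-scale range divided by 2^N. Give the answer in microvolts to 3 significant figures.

Full-scale range = 0.696 V.
Solving 6.02 N ≥ 93.8 − 1.76: N ≥ 15.289. Round up → N = 16.
One LSB is 0.696 V / 65536 = 10.6 µV.

10.6 µV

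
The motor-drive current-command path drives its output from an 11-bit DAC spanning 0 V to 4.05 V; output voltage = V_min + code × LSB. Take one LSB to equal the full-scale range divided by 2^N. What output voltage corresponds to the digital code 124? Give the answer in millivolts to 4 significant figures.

Span = 4.05 V. LSB = 4.05 V / 2^11.
V_out = V_min + code × LSB = 0 V + 124 × 4.05 V / 2048
      = 0 V + 0.245215 V = 0.245215 V.

245.2 mV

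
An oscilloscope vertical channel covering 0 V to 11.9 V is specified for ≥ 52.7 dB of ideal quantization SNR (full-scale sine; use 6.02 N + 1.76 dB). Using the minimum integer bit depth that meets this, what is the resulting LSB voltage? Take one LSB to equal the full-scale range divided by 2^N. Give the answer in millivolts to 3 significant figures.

Span = 11.9 V.
6.02 N + 1.76 ≥ 52.7 gives N ≥ 8.462, so the minimum integer is 9.
LSB = 11.9 V ÷ 2^9 = 11.9/512 V = 23.2 mV.

23.2 mV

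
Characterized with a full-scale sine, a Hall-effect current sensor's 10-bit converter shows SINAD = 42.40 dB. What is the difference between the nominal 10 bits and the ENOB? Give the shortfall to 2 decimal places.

Effective bits = (42.40 − 1.76)/6.02 = 6.7508.
10 − 6.7508 = 3.25 bits below nominal.

3.25 bits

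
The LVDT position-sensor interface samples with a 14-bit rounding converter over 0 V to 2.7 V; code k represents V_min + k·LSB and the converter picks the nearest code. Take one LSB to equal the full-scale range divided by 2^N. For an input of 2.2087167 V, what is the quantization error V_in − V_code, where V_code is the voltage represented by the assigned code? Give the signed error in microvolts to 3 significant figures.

−29.6 µV

V_FS = 2.7 V. LSB = 2.7 V / 2^14 ≈ 164.8 µV.
(V_in − V_min)/LSB = (2.2087167 − (0)) × 16384/2.7 = 13402.8202 → nearest code k = 13403.
V_code = V_min + k × range/2^14 = 0 + 13403 × 2.7/16384 = 2.2087463379 V.
e = 2.2087167 − (2.2087463379) = −29.6 µV.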